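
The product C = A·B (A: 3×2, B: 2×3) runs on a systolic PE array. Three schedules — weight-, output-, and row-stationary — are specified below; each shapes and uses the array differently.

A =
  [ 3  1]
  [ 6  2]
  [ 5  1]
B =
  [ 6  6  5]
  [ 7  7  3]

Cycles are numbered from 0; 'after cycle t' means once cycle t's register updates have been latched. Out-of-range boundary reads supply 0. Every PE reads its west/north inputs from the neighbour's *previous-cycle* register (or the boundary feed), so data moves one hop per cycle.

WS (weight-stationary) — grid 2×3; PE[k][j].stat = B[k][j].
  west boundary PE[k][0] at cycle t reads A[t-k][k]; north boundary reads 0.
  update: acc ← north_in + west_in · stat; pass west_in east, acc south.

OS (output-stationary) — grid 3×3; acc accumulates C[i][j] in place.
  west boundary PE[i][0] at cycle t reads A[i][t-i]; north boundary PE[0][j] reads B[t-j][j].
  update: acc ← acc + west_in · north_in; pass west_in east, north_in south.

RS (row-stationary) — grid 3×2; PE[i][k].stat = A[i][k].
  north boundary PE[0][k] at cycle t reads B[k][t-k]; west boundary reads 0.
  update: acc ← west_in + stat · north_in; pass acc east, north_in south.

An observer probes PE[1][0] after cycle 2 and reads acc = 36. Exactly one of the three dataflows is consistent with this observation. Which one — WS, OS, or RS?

dataflow = RS

WS [2×3] PE[1][0] across cycles:
  after 0 — PE[1][0] acc=0, pass-E 0, pass-S 0
  after 1 — PE[1][0] acc=25, pass-E 1, pass-S 25
  after 2 — PE[1][0] acc=50, pass-E 2, pass-S 50
OS [3×3] PE[1][0] across cycles:
  after 0 — PE[1][0] acc=0, pass-E 0, pass-S 0
  after 1 — PE[1][0] acc=36, pass-E 6, pass-S 6
  after 2 — PE[1][0] acc=50, pass-E 2, pass-S 7
RS [3×2] PE[1][0] across cycles:
  after 0 — PE[1][0] acc=0, pass-E 0, pass-S 0
  after 1 — PE[1][0] acc=36, pass-E 36, pass-S 6
  after 2 — PE[1][0] acc=36, pass-E 36, pass-S 6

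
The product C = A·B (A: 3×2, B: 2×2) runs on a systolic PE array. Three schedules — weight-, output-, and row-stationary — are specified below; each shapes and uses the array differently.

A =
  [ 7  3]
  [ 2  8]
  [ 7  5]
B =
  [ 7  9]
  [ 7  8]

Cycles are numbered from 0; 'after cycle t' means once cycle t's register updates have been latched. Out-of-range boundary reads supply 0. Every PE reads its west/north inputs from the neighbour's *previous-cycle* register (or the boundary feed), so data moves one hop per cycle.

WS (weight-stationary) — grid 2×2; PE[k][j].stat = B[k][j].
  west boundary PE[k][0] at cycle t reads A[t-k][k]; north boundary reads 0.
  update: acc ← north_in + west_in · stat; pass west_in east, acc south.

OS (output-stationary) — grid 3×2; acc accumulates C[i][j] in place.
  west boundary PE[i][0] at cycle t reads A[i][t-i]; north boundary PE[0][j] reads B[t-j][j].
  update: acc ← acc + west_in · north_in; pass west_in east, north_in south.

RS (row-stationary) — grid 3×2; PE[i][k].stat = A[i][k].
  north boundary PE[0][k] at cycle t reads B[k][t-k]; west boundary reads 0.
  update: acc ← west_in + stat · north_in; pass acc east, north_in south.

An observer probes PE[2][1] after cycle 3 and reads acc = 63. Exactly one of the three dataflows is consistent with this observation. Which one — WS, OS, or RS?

dataflow = OS

— WS: 2×2 array has no PE[2][1].
Under OS (3×2), PE[2][1]:
  c0 r2c1: 0 / 0 / 0
  c1 r2c1: 0 / 0 / 0
  c2 r2c1: 0 / 0 / 0
  c3 r2c1: 63 / 7 / 9
Under RS (3×2), PE[2][1]:
  c0 r2c1: 0 / 0 / 0
  c1 r2c1: 0 / 0 / 0
  c2 r2c1: 0 / 0 / 0
  c3 r2c1: 84 / 84 / 7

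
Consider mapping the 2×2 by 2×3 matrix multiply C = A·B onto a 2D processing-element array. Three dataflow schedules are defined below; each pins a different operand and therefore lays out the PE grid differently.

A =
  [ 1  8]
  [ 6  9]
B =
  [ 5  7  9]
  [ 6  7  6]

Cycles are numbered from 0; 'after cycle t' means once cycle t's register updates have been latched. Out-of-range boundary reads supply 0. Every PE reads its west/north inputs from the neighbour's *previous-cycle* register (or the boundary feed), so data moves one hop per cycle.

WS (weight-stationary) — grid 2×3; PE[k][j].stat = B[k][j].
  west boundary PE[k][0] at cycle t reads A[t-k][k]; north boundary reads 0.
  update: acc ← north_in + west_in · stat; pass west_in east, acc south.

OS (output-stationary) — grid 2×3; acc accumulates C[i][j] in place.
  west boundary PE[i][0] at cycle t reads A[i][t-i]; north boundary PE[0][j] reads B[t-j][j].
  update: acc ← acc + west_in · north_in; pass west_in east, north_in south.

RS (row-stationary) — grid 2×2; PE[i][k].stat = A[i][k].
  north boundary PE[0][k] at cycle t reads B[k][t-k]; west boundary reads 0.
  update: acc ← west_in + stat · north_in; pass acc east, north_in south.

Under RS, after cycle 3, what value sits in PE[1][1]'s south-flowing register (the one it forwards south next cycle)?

RS (2×2). Following PE[1][1] plus its west/north inputs:
  [0] (0,1) acc=0 (h:0 v:0)
  [0] (1,0) acc=0 (h:0 v:0)
  [0] (1,1) acc=0 (h:0 v:0)
  [1] (0,1) acc=53 (h:53 v:6)
  [1] (1,0) acc=30 (h:30 v:5)
  [1] (1,1) acc=0 (h:0 v:0)
  [2] (0,1) acc=63 (h:63 v:7)
  [2] (1,0) acc=42 (h:42 v:7)
  [2] (1,1) acc=84 (h:84 v:6)
  [3] (0,1) acc=57 (h:57 v:6)
  [3] (1,0) acc=54 (h:54 v:9)
  [3] (1,1) acc=105 (h:105 v:7)

register = 7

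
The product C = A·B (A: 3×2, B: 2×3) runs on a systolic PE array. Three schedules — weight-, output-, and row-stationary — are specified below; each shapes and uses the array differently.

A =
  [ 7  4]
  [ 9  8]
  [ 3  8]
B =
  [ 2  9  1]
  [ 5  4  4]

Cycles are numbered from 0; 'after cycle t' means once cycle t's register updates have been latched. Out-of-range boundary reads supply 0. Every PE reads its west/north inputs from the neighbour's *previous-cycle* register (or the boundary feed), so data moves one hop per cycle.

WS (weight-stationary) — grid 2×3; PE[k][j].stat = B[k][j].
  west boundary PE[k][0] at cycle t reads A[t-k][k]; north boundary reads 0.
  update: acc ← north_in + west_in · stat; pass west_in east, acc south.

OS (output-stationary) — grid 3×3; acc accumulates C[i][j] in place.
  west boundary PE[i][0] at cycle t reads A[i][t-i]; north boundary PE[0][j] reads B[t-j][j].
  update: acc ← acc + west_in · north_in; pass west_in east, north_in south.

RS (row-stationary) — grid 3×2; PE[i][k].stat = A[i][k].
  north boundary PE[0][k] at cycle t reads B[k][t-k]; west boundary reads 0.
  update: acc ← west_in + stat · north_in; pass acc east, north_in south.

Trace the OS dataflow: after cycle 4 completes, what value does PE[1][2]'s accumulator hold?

PE[1][2].acc = 41

OS on a 3×3 grid — tracing PE[1][2] and its feeders:
  0: (0,2).acc=0  regs=<0,0>
  0: (1,1).acc=0  regs=<0,0>
  0: (1,2).acc=0  regs=<0,0>
  1: (0,2).acc=0  regs=<0,0>
  1: (1,1).acc=0  regs=<0,0>
  1: (1,2).acc=0  regs=<0,0>
  2: (0,2).acc=7  regs=<7,1>
  2: (1,1).acc=81  regs=<9,9>
  2: (1,2).acc=0  regs=<0,0>
  3: (0,2).acc=23  regs=<4,4>
  3: (1,1).acc=113  regs=<8,4>
  3: (1,2).acc=9  regs=<9,1>
  4: (0,2).acc=23  regs=<0,0>
  4: (1,1).acc=113  regs=<0,0>
  4: (1,2).acc=41  regs=<8,4>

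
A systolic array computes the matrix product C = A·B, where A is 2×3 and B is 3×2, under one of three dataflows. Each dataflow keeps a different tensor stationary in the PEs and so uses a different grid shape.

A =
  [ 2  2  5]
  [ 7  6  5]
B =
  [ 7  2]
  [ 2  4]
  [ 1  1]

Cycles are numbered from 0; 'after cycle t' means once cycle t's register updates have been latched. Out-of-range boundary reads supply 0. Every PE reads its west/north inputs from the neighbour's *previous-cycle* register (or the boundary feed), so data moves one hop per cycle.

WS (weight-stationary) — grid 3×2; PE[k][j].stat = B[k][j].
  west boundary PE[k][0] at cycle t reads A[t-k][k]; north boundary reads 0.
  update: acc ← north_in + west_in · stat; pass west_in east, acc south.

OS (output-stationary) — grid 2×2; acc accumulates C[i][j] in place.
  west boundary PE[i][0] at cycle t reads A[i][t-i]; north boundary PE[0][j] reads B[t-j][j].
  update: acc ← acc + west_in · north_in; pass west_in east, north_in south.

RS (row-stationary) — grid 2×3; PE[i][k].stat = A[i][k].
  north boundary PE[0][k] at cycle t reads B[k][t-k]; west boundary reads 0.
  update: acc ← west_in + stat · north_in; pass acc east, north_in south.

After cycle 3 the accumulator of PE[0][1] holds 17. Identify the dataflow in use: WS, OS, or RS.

dataflow = OS

WS (3×2 grid), PE[0][1]:
  cycle 0: PE[0][1] → acc 0, east 0, south 0
  cycle 1: PE[0][1] → acc 4, east 2, south 4
  cycle 2: PE[0][1] → acc 14, east 7, south 14
  cycle 3: PE[0][1] → acc 0, east 0, south 0
OS (2×2 grid), PE[0][1]:
  cycle 0: PE[0][1] → acc 0, east 0, south 0
  cycle 1: PE[0][1] → acc 4, east 2, south 2
  cycle 2: PE[0][1] → acc 12, east 2, south 4
  cycle 3: PE[0][1] → acc 17, east 5, south 1
RS (2×3 grid), PE[0][1]:
  cycle 0: PE[0][1] → acc 0, east 0, south 0
  cycle 1: PE[0][1] → acc 18, east 18, south 2
  cycle 2: PE[0][1] → acc 12, east 12, south 4
  cycle 3: PE[0][1] → acc 0, east 0, south 0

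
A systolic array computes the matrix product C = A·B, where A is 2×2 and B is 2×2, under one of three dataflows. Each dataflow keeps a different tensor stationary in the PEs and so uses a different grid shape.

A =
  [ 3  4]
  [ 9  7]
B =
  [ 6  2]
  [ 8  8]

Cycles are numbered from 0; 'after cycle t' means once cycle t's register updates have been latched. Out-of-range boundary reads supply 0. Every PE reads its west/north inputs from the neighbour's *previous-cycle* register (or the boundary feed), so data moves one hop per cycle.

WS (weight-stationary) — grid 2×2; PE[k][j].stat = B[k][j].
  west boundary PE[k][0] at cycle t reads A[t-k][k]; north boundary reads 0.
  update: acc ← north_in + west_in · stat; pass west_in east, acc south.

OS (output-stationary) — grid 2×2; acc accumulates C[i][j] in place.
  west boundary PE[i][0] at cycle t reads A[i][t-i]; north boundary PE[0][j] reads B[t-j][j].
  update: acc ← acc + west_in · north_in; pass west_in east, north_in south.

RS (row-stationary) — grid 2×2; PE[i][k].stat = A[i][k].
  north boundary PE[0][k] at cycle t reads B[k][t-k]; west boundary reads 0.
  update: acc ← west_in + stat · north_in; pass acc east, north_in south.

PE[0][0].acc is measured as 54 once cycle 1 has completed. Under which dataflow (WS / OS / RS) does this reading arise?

Under WS (2×2), PE[0][0]:
  step 0 · PE0,0: acc=18; fwd→3 fwd↓18
  step 1 · PE0,0: acc=54; fwd→9 fwd↓54
Under OS (2×2), PE[0][0]:
  step 0 · PE0,0: acc=18; fwd→3 fwd↓6
  step 1 · PE0,0: acc=50; fwd→4 fwd↓8
Under RS (2×2), PE[0][0]:
  step 0 · PE0,0: acc=18; fwd→18 fwd↓6
  step 1 · PE0,0: acc=6; fwd→6 fwd↓2

dataflow = WS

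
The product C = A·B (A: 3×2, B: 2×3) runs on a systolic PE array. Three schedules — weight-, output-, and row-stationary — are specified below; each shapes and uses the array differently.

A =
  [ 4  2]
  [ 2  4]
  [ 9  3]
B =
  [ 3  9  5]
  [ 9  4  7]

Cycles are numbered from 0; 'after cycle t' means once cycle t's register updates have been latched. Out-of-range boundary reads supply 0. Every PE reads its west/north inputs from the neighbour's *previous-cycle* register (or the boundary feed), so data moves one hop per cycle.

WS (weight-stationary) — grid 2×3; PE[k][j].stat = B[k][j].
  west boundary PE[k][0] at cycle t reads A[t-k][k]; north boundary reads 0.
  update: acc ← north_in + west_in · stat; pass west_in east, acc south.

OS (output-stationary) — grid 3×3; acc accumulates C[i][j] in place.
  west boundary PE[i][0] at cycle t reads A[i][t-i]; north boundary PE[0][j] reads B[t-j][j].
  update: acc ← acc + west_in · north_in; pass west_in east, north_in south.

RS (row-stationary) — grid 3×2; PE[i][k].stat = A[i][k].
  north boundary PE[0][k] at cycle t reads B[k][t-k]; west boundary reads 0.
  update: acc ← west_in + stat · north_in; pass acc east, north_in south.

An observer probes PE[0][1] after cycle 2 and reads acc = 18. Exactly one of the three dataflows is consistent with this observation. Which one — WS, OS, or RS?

WS (2×3 grid), PE[0][1]:
  c0 r0c1: 0 / 0 / 0
  c1 r0c1: 36 / 4 / 36
  c2 r0c1: 18 / 2 / 18
OS (3×3 grid), PE[0][1]:
  c0 r0c1: 0 / 0 / 0
  c1 r0c1: 36 / 4 / 9
  c2 r0c1: 44 / 2 / 4
RS (3×2 grid), PE[0][1]:
  c0 r0c1: 0 / 0 / 0
  c1 r0c1: 30 / 30 / 9
  c2 r0c1: 44 / 44 / 4

dataflow = WS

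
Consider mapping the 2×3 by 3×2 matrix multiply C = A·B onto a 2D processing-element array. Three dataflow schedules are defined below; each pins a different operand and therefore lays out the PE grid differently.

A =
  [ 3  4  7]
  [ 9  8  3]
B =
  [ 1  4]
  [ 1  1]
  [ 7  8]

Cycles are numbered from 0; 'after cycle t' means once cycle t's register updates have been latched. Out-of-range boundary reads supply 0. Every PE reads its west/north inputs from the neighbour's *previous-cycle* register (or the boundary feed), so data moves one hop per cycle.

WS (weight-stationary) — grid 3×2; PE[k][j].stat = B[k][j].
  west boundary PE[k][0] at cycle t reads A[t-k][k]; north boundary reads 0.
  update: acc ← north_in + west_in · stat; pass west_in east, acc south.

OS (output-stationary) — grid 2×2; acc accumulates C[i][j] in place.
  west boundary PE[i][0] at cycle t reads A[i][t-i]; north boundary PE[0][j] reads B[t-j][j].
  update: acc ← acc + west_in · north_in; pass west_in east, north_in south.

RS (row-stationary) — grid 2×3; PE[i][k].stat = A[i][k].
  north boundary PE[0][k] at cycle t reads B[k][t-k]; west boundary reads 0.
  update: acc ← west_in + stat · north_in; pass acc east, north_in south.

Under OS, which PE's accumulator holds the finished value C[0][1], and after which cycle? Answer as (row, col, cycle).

(row, col, cycle) = (0, 1, 3)

Under OS, C[0][1] lands at PE[0][1]:
  c0 r0c1: 0 / 0 / 0
  c1 r0c1: 12 / 3 / 4
  c2 r0c1: 16 / 4 / 1
  c3 r0c1: 72 / 7 / 8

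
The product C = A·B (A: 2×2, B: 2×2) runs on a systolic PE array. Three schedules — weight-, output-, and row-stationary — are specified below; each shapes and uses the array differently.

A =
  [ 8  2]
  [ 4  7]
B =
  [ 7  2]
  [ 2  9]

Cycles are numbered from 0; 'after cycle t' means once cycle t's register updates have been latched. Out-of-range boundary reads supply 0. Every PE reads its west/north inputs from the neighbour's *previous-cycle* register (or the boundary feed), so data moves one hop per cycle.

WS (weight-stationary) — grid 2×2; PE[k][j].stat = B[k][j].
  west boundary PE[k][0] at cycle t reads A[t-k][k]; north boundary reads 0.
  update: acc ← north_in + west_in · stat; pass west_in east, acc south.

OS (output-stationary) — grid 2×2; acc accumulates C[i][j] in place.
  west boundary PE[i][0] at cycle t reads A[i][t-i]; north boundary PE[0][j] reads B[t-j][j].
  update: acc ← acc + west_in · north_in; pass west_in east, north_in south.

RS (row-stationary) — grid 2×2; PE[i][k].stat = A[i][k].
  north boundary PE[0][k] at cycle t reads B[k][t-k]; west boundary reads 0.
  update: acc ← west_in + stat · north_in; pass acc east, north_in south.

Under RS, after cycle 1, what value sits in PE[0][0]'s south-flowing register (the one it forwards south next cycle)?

RS on a 2×2 grid — tracing PE[0][0] and its feeders:
  step 0 · PE0,0: acc=56; fwd→56 fwd↓7
  step 1 · PE0,0: acc=16; fwd→16 fwd↓2

register = 2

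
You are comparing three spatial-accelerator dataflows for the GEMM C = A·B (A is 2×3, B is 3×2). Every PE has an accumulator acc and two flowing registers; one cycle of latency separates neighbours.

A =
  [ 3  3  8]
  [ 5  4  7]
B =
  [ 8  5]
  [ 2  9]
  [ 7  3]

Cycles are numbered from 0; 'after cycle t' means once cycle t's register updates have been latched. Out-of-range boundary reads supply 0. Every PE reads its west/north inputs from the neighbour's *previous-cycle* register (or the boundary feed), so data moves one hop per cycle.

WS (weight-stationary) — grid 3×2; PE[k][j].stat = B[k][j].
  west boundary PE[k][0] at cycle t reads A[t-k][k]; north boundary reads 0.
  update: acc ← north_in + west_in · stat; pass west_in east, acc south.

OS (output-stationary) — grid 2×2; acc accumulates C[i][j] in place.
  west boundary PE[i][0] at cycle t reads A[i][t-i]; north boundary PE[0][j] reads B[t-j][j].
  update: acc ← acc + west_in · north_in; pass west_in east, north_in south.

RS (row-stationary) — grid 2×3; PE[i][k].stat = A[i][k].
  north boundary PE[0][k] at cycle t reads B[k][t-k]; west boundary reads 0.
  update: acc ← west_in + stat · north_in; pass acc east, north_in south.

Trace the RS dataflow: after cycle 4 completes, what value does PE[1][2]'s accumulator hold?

RS on a 2×3 grid — tracing PE[1][2] and its feeders:
  c0 r0c2: 0 / 0 / 0
  c0 r1c1: 0 / 0 / 0
  c0 r1c2: 0 / 0 / 0
  c1 r0c2: 0 / 0 / 0
  c1 r1c1: 0 / 0 / 0
  c1 r1c2: 0 / 0 / 0
  c2 r0c2: 86 / 86 / 7
  c2 r1c1: 48 / 48 / 2
  c2 r1c2: 0 / 0 / 0
  c3 r0c2: 66 / 66 / 3
  c3 r1c1: 61 / 61 / 9
  c3 r1c2: 97 / 97 / 7
  c4 r0c2: 0 / 0 / 0
  c4 r1c1: 0 / 0 / 0
  c4 r1c2: 82 / 82 / 3

PE[1][2].acc = 82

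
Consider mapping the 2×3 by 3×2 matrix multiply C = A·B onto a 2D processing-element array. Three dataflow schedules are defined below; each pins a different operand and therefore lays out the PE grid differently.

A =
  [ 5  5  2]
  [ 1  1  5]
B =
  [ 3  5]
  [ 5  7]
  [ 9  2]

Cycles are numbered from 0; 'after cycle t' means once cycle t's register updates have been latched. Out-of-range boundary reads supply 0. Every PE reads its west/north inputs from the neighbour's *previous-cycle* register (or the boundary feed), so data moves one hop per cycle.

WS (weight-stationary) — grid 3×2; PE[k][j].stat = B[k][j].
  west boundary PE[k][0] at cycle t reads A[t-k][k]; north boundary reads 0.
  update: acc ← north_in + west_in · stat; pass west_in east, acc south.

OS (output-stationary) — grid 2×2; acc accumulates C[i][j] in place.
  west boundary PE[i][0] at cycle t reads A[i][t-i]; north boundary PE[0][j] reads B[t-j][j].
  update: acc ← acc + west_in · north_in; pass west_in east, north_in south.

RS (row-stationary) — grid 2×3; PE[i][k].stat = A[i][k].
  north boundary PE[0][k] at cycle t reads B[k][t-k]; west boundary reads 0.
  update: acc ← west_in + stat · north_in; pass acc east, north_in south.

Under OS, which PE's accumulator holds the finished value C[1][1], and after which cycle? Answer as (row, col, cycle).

(row, col, cycle) = (1, 1, 4)

OS — PE[1][1] is where C[1][1] collects:
  [0] (1,1) acc=0 (h:0 v:0)
  [1] (1,1) acc=0 (h:0 v:0)
  [2] (1,1) acc=5 (h:1 v:5)
  [3] (1,1) acc=12 (h:1 v:7)
  [4] (1,1) acc=22 (h:5 v:2)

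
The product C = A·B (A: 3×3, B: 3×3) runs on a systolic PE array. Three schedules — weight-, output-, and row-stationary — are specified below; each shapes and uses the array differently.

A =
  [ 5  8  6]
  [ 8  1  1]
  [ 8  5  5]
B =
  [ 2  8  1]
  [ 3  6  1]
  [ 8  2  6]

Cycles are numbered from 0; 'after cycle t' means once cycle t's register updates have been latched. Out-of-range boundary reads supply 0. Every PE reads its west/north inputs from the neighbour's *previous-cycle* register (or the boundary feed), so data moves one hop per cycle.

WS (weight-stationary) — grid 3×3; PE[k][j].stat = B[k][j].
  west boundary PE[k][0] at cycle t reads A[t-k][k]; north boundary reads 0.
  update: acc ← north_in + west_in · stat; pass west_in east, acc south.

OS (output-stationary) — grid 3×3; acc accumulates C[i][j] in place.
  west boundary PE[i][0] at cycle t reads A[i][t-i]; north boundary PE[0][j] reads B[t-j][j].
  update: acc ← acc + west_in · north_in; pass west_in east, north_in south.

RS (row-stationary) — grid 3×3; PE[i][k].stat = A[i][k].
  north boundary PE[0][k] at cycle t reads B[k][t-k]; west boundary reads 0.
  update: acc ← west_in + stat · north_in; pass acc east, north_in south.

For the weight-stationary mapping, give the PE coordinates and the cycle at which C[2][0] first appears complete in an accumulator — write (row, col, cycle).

(row, col, cycle) = (2, 0, 4)

WS: C[2][0] accumulates in PE[2][0]:
  [0] (2,0) acc=0 (h:0 v:0)
  [1] (2,0) acc=0 (h:0 v:0)
  [2] (2,0) acc=82 (h:6 v:82)
  [3] (2,0) acc=27 (h:1 v:27)
  [4] (2,0) acc=71 (h:5 v:71)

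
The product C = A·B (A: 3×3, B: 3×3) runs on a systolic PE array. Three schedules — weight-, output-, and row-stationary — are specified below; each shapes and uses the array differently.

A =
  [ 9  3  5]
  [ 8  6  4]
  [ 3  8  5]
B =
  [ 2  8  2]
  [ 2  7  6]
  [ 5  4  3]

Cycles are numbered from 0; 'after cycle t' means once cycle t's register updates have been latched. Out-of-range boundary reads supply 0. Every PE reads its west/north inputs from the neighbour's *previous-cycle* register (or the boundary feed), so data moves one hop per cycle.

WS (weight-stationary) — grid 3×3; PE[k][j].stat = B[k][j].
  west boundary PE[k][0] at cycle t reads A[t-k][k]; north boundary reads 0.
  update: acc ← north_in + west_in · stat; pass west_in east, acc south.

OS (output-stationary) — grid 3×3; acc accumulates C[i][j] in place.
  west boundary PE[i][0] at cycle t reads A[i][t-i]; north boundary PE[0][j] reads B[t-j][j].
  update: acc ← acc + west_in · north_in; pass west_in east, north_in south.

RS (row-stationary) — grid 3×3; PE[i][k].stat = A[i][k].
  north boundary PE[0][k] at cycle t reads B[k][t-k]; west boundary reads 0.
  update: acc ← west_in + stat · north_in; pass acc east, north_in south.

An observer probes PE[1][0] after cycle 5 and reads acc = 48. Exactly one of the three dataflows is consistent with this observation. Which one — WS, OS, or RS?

— WS: 3×3; PE[1][0] trace:
  cycle 0: PE[1][0] → acc 0, east 0, south 0
  cycle 1: PE[1][0] → acc 24, east 3, south 24
  cycle 2: PE[1][0] → acc 28, east 6, south 28
  cycle 3: PE[1][0] → acc 22, east 8, south 22
  cycle 4: PE[1][0] → acc 0, east 0, south 0
  cycle 5: PE[1][0] → acc 0, east 0, south 0
— OS: 3×3; PE[1][0] trace:
  cycle 0: PE[1][0] → acc 0, east 0, south 0
  cycle 1: PE[1][0] → acc 16, east 8, south 2
  cycle 2: PE[1][0] → acc 28, east 6, south 2
  cycle 3: PE[1][0] → acc 48, east 4, south 5
  cycle 4: PE[1][0] → acc 48, east 0, south 0
  cycle 5: PE[1][0] → acc 48, east 0, south 0
— RS: 3×3; PE[1][0] trace:
  cycle 0: PE[1][0] → acc 0, east 0, south 0
  cycle 1: PE[1][0] → acc 16, east 16, south 2
  cycle 2: PE[1][0] → acc 64, east 64, south 8
  cycle 3: PE[1][0] → acc 16, east 16, south 2
  cycle 4: PE[1][0] → acc 0, east 0, south 0
  cycle 5: PE[1][0] → acc 0, east 0, south 0

dataflow = OS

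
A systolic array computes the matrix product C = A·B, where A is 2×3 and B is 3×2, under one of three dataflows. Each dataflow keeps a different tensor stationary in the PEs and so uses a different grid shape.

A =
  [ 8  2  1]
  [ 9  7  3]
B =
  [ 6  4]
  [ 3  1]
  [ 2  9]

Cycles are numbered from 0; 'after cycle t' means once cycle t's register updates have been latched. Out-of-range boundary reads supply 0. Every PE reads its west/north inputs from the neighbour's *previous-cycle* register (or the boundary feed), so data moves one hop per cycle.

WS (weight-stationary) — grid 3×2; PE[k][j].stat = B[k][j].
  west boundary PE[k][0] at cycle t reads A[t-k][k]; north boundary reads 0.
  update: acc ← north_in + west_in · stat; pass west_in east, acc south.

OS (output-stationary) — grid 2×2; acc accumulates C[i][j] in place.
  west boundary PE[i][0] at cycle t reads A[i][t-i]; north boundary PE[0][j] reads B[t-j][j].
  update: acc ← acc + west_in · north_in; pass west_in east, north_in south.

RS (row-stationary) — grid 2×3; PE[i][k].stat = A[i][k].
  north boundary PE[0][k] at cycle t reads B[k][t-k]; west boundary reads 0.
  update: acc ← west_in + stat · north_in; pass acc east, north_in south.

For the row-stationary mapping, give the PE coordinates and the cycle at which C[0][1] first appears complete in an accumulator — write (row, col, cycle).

(row, col, cycle) = (0, 2, 3)

RS — PE[0][2] is where C[0][1] collects:
  [0] (0,2) acc=0 (h:0 v:0)
  [1] (0,2) acc=0 (h:0 v:0)
  [2] (0,2) acc=56 (h:56 v:2)
  [3] (0,2) acc=43 (h:43 v:9)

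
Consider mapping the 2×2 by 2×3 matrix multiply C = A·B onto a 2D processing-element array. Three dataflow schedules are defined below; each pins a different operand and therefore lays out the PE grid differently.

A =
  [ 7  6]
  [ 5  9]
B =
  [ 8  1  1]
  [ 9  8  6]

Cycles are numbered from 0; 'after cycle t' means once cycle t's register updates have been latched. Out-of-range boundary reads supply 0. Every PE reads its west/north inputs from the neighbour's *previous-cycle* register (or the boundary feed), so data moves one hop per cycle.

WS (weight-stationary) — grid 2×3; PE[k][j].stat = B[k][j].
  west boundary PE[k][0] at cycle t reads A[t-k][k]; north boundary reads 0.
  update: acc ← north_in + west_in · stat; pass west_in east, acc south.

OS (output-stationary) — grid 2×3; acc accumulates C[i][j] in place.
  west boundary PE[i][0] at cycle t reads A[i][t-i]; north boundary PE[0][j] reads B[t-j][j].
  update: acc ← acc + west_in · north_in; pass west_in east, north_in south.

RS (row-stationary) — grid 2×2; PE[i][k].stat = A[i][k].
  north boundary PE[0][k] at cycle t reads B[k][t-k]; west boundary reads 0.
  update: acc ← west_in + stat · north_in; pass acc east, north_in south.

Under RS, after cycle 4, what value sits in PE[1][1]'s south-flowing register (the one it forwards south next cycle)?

RS on a 2×2 grid — tracing PE[1][1] and its feeders:
  after 0 — PE[0][1] acc=0, pass-E 0, pass-S 0
  after 0 — PE[1][0] acc=0, pass-E 0, pass-S 0
  after 0 — PE[1][1] acc=0, pass-E 0, pass-S 0
  after 1 — PE[0][1] acc=110, pass-E 110, pass-S 9
  after 1 — PE[1][0] acc=40, pass-E 40, pass-S 8
  after 1 — PE[1][1] acc=0, pass-E 0, pass-S 0
  after 2 — PE[0][1] acc=55, pass-E 55, pass-S 8
  after 2 — PE[1][0] acc=5, pass-E 5, pass-S 1
  after 2 — PE[1][1] acc=121, pass-E 121, pass-S 9
  after 3 — PE[0][1] acc=43, pass-E 43, pass-S 6
  after 3 — PE[1][0] acc=5, pass-E 5, pass-S 1
  after 3 — PE[1][1] acc=77, pass-E 77, pass-S 8
  after 4 — PE[0][1] acc=0, pass-E 0, pass-S 0
  after 4 — PE[1][0] acc=0, pass-E 0, pass-S 0
  after 4 — PE[1][1] acc=59, pass-E 59, pass-S 6

register = 6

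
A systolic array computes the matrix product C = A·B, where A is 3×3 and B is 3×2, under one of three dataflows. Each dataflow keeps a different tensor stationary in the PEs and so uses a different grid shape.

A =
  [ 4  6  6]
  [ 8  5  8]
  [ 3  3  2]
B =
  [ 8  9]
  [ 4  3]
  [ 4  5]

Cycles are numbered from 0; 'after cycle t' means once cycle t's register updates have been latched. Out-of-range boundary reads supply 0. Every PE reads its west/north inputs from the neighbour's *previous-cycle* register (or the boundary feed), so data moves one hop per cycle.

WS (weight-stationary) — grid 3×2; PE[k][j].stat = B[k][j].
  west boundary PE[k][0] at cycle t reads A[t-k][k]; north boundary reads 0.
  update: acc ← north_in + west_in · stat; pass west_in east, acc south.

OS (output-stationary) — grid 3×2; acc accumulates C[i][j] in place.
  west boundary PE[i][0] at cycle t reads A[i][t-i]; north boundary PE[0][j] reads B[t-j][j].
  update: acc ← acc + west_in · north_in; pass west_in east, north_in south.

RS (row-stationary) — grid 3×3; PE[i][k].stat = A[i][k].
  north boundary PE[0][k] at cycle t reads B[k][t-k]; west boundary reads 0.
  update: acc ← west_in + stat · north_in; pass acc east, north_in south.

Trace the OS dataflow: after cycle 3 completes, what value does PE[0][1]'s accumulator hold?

Tracing OS — 3×2 array, target PE[0][1]:
  [0] (0,0) acc=32 (h:4 v:8)
  [0] (0,1) acc=0 (h:0 v:0)
  [1] (0,0) acc=56 (h:6 v:4)
  [1] (0,1) acc=36 (h:4 v:9)
  [2] (0,0) acc=80 (h:6 v:4)
  [2] (0,1) acc=54 (h:6 v:3)
  [3] (0,0) acc=80 (h:0 v:0)
  [3] (0,1) acc=84 (h:6 v:5)

PE[0][1].acc = 84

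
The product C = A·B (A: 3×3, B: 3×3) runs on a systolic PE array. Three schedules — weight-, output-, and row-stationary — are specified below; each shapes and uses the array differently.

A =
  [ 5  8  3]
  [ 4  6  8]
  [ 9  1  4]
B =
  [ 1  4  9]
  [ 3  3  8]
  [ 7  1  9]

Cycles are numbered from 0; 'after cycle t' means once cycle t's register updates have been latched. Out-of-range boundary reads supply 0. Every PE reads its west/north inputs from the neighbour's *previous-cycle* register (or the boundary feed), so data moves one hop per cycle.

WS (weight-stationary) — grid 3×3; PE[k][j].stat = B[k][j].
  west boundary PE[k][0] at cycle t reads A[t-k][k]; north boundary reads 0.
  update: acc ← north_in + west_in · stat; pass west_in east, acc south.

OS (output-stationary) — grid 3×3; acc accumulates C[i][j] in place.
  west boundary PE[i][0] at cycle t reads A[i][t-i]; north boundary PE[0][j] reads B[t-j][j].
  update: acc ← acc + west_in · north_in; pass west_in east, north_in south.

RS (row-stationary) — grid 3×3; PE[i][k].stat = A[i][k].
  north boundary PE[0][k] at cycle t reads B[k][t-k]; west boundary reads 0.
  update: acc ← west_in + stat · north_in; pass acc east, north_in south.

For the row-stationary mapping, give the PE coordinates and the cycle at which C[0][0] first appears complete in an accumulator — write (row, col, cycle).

(row, col, cycle) = (0, 2, 2)

RS — PE[0][2] is where C[0][0] collects:
  @0  [0,2]  acc 0  |  →0  ↓0
  @1  [0,2]  acc 0  |  →0  ↓0
  @2  [0,2]  acc 50  |  →50  ↓7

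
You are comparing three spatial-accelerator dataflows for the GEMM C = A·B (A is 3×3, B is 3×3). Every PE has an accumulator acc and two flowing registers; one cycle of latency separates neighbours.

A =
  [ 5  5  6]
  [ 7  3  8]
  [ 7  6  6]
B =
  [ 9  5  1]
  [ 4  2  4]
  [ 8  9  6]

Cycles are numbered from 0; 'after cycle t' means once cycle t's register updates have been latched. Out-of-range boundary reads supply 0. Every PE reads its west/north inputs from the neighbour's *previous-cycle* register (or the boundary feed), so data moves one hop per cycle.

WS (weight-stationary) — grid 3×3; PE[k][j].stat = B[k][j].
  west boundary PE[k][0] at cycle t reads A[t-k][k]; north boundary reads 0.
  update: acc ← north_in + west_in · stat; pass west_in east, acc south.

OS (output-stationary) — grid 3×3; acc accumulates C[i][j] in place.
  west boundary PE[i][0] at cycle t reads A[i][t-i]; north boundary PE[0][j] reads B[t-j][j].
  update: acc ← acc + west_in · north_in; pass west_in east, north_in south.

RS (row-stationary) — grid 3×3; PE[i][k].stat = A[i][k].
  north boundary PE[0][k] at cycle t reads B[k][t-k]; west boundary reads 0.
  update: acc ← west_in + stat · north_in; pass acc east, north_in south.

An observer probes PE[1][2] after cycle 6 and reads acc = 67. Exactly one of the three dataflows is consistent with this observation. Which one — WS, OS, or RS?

dataflow = OS

— WS: 3×3; PE[1][2] trace:
  0: (1,2).acc=0  regs=<0,0>
  1: (1,2).acc=0  regs=<0,0>
  2: (1,2).acc=0  regs=<0,0>
  3: (1,2).acc=25  regs=<5,25>
  4: (1,2).acc=19  regs=<3,19>
  5: (1,2).acc=31  regs=<6,31>
  6: (1,2).acc=0  regs=<0,0>
— OS: 3×3; PE[1][2] trace:
  0: (1,2).acc=0  regs=<0,0>
  1: (1,2).acc=0  regs=<0,0>
  2: (1,2).acc=0  regs=<0,0>
  3: (1,2).acc=7  regs=<7,1>
  4: (1,2).acc=19  regs=<3,4>
  5: (1,2).acc=67  regs=<8,6>
  6: (1,2).acc=67  regs=<0,0>
— RS: 3×3; PE[1][2] trace:
  0: (1,2).acc=0  regs=<0,0>
  1: (1,2).acc=0  regs=<0,0>
  2: (1,2).acc=0  regs=<0,0>
  3: (1,2).acc=139  regs=<139,8>
  4: (1,2).acc=113  regs=<113,9>
  5: (1,2).acc=67  regs=<67,6>
  6: (1,2).acc=0  regs=<0,0>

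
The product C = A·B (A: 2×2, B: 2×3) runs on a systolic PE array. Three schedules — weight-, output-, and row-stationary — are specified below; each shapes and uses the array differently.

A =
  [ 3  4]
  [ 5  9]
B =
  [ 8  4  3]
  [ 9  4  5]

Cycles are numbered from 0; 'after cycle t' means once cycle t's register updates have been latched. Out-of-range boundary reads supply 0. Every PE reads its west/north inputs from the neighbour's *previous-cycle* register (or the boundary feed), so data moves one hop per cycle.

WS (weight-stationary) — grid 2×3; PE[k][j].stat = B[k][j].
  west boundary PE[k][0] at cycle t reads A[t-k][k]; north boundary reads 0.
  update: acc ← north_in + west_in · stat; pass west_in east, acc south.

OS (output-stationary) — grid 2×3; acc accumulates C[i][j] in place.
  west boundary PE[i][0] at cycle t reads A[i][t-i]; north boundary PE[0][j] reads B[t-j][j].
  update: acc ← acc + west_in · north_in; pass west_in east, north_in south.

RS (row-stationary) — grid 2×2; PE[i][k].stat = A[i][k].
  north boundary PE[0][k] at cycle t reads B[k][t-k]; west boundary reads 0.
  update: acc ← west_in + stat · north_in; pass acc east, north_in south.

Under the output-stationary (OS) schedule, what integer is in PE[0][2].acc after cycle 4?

OS (2×3). Following PE[0][2] plus its west/north inputs:
  0: (0,1).acc=0  regs=<0,0>
  0: (0,2).acc=0  regs=<0,0>
  1: (0,1).acc=12  regs=<3,4>
  1: (0,2).acc=0  regs=<0,0>
  2: (0,1).acc=28  regs=<4,4>
  2: (0,2).acc=9  regs=<3,3>
  3: (0,1).acc=28  regs=<0,0>
  3: (0,2).acc=29  regs=<4,5>
  4: (0,1).acc=28  regs=<0,0>
  4: (0,2).acc=29  regs=<0,0>

PE[0][2].acc = 29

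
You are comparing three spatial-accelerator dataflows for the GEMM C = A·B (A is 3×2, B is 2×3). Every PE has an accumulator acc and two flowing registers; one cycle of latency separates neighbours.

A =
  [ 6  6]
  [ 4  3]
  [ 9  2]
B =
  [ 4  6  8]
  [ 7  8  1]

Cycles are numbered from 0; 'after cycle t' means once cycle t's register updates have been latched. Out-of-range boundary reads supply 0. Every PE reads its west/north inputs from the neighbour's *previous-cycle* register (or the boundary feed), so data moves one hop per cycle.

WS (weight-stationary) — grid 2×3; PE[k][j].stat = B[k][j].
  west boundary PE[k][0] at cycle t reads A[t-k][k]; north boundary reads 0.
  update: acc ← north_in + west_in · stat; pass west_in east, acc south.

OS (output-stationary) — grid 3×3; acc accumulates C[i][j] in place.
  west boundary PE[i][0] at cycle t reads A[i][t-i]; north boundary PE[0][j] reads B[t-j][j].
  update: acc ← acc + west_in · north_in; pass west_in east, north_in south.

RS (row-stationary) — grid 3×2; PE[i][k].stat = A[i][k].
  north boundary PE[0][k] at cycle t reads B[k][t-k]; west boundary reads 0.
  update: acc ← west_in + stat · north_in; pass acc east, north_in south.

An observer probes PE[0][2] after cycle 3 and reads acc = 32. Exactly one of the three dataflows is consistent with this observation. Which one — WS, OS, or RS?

WS (2×3 grid), PE[0][2]:
  c0 r0c2: 0 / 0 / 0
  c1 r0c2: 0 / 0 / 0
  c2 r0c2: 48 / 6 / 48
  c3 r0c2: 32 / 4 / 32
OS (3×3 grid), PE[0][2]:
  c0 r0c2: 0 / 0 / 0
  c1 r0c2: 0 / 0 / 0
  c2 r0c2: 48 / 6 / 8
  c3 r0c2: 54 / 6 / 1
RS (3×2): PE[0][2] does not exist.

dataflow = WS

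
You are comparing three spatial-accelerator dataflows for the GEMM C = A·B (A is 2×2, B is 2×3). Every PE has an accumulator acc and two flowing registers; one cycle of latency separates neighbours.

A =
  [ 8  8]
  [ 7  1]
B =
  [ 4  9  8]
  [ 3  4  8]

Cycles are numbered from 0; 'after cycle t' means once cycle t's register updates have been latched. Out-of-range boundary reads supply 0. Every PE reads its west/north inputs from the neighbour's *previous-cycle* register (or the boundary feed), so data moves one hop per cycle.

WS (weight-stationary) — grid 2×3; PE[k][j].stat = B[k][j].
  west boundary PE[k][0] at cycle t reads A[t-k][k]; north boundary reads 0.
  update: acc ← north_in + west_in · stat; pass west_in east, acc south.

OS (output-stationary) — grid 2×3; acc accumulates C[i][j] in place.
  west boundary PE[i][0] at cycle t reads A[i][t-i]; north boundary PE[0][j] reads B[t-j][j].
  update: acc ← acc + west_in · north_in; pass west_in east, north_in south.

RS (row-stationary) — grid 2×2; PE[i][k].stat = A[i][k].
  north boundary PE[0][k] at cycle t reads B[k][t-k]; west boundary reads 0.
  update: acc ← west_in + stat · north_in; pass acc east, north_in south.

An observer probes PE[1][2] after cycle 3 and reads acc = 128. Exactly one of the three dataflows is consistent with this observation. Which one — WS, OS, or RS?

dataflow = WS

WS [2×3] PE[1][2] across cycles:
  0: (1,2).acc=0  regs=<0,0>
  1: (1,2).acc=0  regs=<0,0>
  2: (1,2).acc=0  regs=<0,0>
  3: (1,2).acc=128  regs=<8,128>
OS [2×3] PE[1][2] across cycles:
  0: (1,2).acc=0  regs=<0,0>
  1: (1,2).acc=0  regs=<0,0>
  2: (1,2).acc=0  regs=<0,0>
  3: (1,2).acc=56  regs=<7,8>
RS: PE[1][2] is outside its 2×2 grid.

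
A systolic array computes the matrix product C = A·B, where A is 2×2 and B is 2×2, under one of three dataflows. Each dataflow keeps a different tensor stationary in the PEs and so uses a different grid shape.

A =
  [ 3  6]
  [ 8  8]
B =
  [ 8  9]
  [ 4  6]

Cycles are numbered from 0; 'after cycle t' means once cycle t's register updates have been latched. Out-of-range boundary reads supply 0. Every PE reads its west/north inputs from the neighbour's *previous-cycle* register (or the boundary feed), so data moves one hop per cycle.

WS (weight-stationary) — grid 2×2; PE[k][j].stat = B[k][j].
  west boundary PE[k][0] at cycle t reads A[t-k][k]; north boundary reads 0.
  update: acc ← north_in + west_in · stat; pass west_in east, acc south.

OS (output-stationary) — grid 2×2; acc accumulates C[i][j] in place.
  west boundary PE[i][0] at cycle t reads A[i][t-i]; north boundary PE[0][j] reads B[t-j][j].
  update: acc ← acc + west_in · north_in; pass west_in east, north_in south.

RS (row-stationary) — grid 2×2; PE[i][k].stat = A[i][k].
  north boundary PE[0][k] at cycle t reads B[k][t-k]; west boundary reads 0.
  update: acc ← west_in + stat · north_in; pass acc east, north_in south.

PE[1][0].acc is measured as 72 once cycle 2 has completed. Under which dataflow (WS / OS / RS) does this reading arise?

dataflow = RS

WS (2×2 grid), PE[1][0]:
  step 0 · PE1,0: acc=0; fwd→0 fwd↓0
  step 1 · PE1,0: acc=48; fwd→6 fwd↓48
  step 2 · PE1,0: acc=96; fwd→8 fwd↓96
OS (2×2 grid), PE[1][0]:
  step 0 · PE1,0: acc=0; fwd→0 fwd↓0
  step 1 · PE1,0: acc=64; fwd→8 fwd↓8
  step 2 · PE1,0: acc=96; fwd→8 fwd↓4
RS (2×2 grid), PE[1][0]:
  step 0 · PE1,0: acc=0; fwd→0 fwd↓0
  step 1 · PE1,0: acc=64; fwd→64 fwd↓8
  step 2 · PE1,0: acc=72; fwd→72 fwd↓9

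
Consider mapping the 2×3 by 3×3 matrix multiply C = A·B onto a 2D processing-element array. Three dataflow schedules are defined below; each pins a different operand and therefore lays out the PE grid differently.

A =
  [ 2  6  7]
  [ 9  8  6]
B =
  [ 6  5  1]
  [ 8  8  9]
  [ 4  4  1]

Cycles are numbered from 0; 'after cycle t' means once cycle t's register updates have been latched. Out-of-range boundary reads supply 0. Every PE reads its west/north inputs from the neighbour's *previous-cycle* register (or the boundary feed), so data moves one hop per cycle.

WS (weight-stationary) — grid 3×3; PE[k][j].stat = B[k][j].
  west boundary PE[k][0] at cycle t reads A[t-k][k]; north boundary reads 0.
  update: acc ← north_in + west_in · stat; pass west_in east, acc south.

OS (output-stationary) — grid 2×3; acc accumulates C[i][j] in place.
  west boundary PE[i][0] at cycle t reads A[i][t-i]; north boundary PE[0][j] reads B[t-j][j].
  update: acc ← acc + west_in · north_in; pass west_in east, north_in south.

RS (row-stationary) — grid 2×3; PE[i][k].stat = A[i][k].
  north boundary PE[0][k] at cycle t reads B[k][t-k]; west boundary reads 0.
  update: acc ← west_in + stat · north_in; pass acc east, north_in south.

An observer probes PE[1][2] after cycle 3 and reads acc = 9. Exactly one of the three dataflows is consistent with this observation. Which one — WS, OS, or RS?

dataflow = OS

— WS: 3×3; PE[1][2] trace:
  cycle 0: PE[1][2] → acc 0, east 0, south 0
  cycle 1: PE[1][2] → acc 0, east 0, south 0
  cycle 2: PE[1][2] → acc 0, east 0, south 0
  cycle 3: PE[1][2] → acc 56, east 6, south 56
— OS: 2×3; PE[1][2] trace:
  cycle 0: PE[1][2] → acc 0, east 0, south 0
  cycle 1: PE[1][2] → acc 0, east 0, south 0
  cycle 2: PE[1][2] → acc 0, east 0, south 0
  cycle 3: PE[1][2] → acc 9, east 9, south 1
— RS: 2×3; PE[1][2] trace:
  cycle 0: PE[1][2] → acc 0, east 0, south 0
  cycle 1: PE[1][2] → acc 0, east 0, south 0
  cycle 2: PE[1][2] → acc 0, east 0, south 0
  cycle 3: PE[1][2] → acc 142, east 142, south 4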